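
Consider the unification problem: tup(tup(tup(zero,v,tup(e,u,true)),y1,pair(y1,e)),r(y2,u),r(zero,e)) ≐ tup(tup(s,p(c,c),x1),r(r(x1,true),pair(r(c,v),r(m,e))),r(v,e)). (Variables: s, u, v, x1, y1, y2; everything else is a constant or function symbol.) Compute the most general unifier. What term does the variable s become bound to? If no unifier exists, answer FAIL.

tup(zero,zero,tup(e,pair(r(c,zero),r(m,e)),true))

Decompose tup/3: tup(tup(zero,v,tup(e,u,true)),y1,pair(y1,e)) ≐ tup(s,p(c,c),x1),  r(y2,u) ≐ r(r(x1,true),pair(r(c,v),r(m,e))),  r(zero,e) ≐ r(v,e).
Decompose tup/3: tup(zero,v,tup(e,u,true)) ≐ s,  y1 ≐ p(c,c),  pair(y1,e) ≐ x1.
Bind s := tup(zero,v,tup(e,u,true)); no other remaining equation mentions s.
Bind y1 := p(c,c); substituting into the one remaining equation that mentions y1 gives: pair(p(c,c),e) ≐ x1.
Bind x1 := pair(p(c,c),e); substituting into the one remaining equation that mentions x1 gives: r(y2,u) ≐ r(r(pair(p(c,c),e),true),pair(r(c,v),r(m,e))).
Decompose r/2: y2 ≐ r(pair(p(c,c),e),true),  u ≐ pair(r(c,v),r(m,e)).
Bind y2 := r(pair(p(c,c),e),true); no other remaining equation mentions y2.
Bind u := pair(r(c,v),r(m,e)); no other remaining equation mentions u. Substituting into the earlier binding gives s := tup(zero,v,tup(e,pair(r(c,v),r(m,e)),true)).
Decompose r/2: zero ≐ v,  e ≐ e.
Bind v := zero; no other remaining equation mentions v. Substituting into the earlier bindings gives s := tup(zero,zero,tup(e,pair(r(c,zero),r(m,e)),true)), u := pair(r(c,zero),r(m,e)).
Delete trivial equation e ≐ e.
MGU = { s ↦ tup(zero,zero,tup(e,pair(r(c,zero),r(m,e)),true)), y1 ↦ p(c,c), x1 ↦ pair(p(c,c),e), y2 ↦ r(pair(p(c,c),e),true), u ↦ pair(r(c,zero),r(m,e)), v ↦ zero }, so s ↦ tup(zero,zero,tup(e,pair(r(c,zero),r(m,e)),true)).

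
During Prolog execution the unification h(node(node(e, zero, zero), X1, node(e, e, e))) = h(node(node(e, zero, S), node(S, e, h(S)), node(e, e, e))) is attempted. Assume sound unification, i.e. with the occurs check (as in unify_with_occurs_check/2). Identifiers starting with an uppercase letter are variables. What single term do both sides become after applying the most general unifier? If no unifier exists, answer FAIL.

h(node(node(e, zero, zero), node(zero, e, h(zero)), node(e, e, e)))

Decompose h/1: node(node(e, zero, zero), X1, node(e, e, e)) = node(node(e, zero, S), node(S, e, h(S)), node(e, e, e)).
Decompose node/3: node(e, zero, zero) = node(e, zero, S),  X1 = node(S, e, h(S)),  node(e, e, e) = node(e, e, e).
Decompose node/3: e = e,  zero = zero,  zero = S.
Delete trivial equation e = e.
Delete trivial equation zero = zero.
Bind S := zero; substituting into the one remaining equation that mentions S gives: X1 = node(zero, e, h(zero)).
Bind X1 := node(zero, e, h(zero)); no other remaining equation mentions X1.
Delete trivial equation node(e, e, e) = node(e, e, e).
Applying the MGU to either side gives h(node(node(e, zero, zero), node(zero, e, h(zero)), node(e, e, e))).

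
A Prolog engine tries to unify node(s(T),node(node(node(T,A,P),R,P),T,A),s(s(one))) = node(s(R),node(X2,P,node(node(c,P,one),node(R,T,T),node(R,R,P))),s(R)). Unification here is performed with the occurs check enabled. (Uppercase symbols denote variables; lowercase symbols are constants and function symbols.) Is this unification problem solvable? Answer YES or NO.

Decompose node/3: s(T) = s(R),  node(node(node(T,A,P),R,P),T,A) = node(X2,P,node(node(c,P,one),node(R,T,T),node(R,R,P))),  s(s(one)) = s(R).
Decompose s/1: T = R.
Bind T := R; substituting into the one remaining equation that mentions T gives: node(node(node(R,A,P),R,P),R,A) = node(X2,P,node(node(c,P,one),node(R,R,R),node(R,R,P))).
Decompose node/3: node(node(R,A,P),R,P) = X2,  R = P,  A = node(node(c,P,one),node(R,R,R),node(R,R,P)).
Bind X2 := node(node(R,A,P),R,P); no other remaining equation mentions X2.
Bind R := P; substituting into the remaining equations gives: A = node(node(c,P,one),node(P,P,P),node(P,P,P)),  s(s(one)) = s(P). Substituting into the earlier bindings gives T := P, X2 := node(node(P,A,P),P,P).
Bind A := node(node(c,P,one),node(P,P,P),node(P,P,P)); no other remaining equation mentions A. Substituting into the earlier binding gives X2 := node(node(P,node(node(c,P,one),node(P,P,P),node(P,P,P)),P),P,P).
Decompose s/1: s(one) = P.
Bind P := s(one). Substituting into the earlier bindings gives T := s(one), X2 := node(node(s(one),node(node(c,s(one),one),node(s(one),s(one),s(one)),node(s(one),s(one),s(one))),s(one)),s(one),s(one)), R := s(one), A := node(node(c,s(one),one),node(s(one),s(one),s(one)),node(s(one),s(one),s(one))).
No equations remain and no clash or occurs-check failure arose, so a unifier exists.

YES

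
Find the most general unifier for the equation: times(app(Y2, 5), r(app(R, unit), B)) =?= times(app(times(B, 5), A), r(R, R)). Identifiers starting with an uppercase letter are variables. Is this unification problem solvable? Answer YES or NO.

Decompose times/2: app(Y2, 5) =?= app(times(B, 5), A),  r(app(R, unit), B) =?= r(R, R).
Decompose app/2: Y2 =?= times(B, 5),  5 =?= A.
Bind Y2 := times(B, 5); no other remaining equation mentions Y2.
Bind A := 5; no other remaining equation mentions A.
Decompose r/2: app(R, unit) =?= R,  B =?= R.
Occurs check fails: R occurs in app(R, unit); the equation R =?= app(R, unit) has no finite solution.

NO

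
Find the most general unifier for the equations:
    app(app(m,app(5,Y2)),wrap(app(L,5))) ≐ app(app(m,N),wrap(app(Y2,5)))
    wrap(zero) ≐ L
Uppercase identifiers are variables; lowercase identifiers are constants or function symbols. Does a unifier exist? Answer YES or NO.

YES

Decompose app/2: app(m,app(5,Y2)) ≐ app(m,N),  wrap(app(L,5)) ≐ wrap(app(Y2,5)).
Decompose app/2: m ≐ m,  app(5,Y2) ≐ N.
Delete trivial equation m ≐ m.
Bind N := app(5,Y2); no other remaining equation mentions N.
Decompose wrap/1: app(L,5) ≐ app(Y2,5).
Decompose app/2: L ≐ Y2,  5 ≐ 5.
Bind L := Y2; substituting into the one remaining equation that mentions L gives: wrap(zero) ≐ Y2.
Delete trivial equation 5 ≐ 5.
Bind Y2 := wrap(zero). Substituting into the earlier bindings gives N := app(5,wrap(zero)), L := wrap(zero).
No equations remain and no clash or occurs-check failure arose, so a unifier exists.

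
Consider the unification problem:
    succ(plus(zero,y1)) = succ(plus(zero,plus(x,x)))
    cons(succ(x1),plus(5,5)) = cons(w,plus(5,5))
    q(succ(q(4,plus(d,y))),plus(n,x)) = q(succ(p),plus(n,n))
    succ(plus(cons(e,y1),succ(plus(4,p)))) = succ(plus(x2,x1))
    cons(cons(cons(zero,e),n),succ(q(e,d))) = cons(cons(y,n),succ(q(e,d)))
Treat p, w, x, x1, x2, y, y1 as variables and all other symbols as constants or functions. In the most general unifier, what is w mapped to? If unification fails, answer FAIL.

Decompose succ/1: plus(zero,y1) = plus(zero,plus(x,x)).
Decompose plus/2: zero = zero,  y1 = plus(x,x).
Delete trivial equation zero = zero.
Bind y1 := plus(x,x); substituting into the one remaining equation that mentions y1 gives: succ(plus(cons(e,plus(x,x)),succ(plus(4,p)))) = succ(plus(x2,x1)).
Decompose cons/2: succ(x1) = w,  plus(5,5) = plus(5,5).
Bind w := succ(x1); no other remaining equation mentions w.
Delete trivial equation plus(5,5) = plus(5,5).
Decompose q/2: succ(q(4,plus(d,y))) = succ(p),  plus(n,x) = plus(n,n).
Decompose succ/1: q(4,plus(d,y)) = p.
Bind p := q(4,plus(d,y)); substituting into the one remaining equation that mentions p gives: succ(plus(cons(e,plus(x,x)),succ(plus(4,q(4,plus(d,y)))))) = succ(plus(x2,x1)).
Decompose plus/2: n = n,  x = n.
Delete trivial equation n = n.
Bind x := n; substituting into the one remaining equation that mentions x gives: succ(plus(cons(e,plus(n,n)),succ(plus(4,q(4,plus(d,y)))))) = succ(plus(x2,x1)). Substituting into the earlier binding gives y1 := plus(n,n).
Decompose succ/1: plus(cons(e,plus(n,n)),succ(plus(4,q(4,plus(d,y))))) = plus(x2,x1).
Decompose plus/2: cons(e,plus(n,n)) = x2,  succ(plus(4,q(4,plus(d,y)))) = x1.
Bind x2 := cons(e,plus(n,n)); no other remaining equation mentions x2.
Bind x1 := succ(plus(4,q(4,plus(d,y)))); no other remaining equation mentions x1. Substituting into the earlier binding gives w := succ(succ(plus(4,q(4,plus(d,y))))).
Decompose cons/2: cons(cons(zero,e),n) = cons(y,n),  succ(q(e,d)) = succ(q(e,d)).
Decompose cons/2: cons(zero,e) = y,  n = n.
Bind y := cons(zero,e); no other remaining equation mentions y. Substituting into the earlier bindings gives w := succ(succ(plus(4,q(4,plus(d,cons(zero,e)))))), p := q(4,plus(d,cons(zero,e))), x1 := succ(plus(4,q(4,plus(d,cons(zero,e))))).
Delete trivial equation n = n.
Delete trivial equation succ(q(e,d)) = succ(q(e,d)).
MGU = { y1 ↦ plus(n,n), w ↦ succ(succ(plus(4,q(4,plus(d,cons(zero,e)))))), p ↦ q(4,plus(d,cons(zero,e))), x ↦ n, x2 ↦ cons(e,plus(n,n)), x1 ↦ succ(plus(4,q(4,plus(d,cons(zero,e))))), y ↦ cons(zero,e) }, so w ↦ succ(succ(plus(4,q(4,plus(d,cons(zero,e)))))).

succ(succ(plus(4,q(4,plus(d,cons(zero,e))))))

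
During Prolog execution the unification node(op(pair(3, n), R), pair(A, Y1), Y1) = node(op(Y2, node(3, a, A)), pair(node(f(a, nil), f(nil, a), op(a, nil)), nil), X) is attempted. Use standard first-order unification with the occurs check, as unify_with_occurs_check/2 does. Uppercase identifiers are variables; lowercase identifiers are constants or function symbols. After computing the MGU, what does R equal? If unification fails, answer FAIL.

node(3, a, node(f(a, nil), f(nil, a), op(a, nil)))

Decompose node/3: op(pair(3, n), R) = op(Y2, node(3, a, A)),  pair(A, Y1) = pair(node(f(a, nil), f(nil, a), op(a, nil)), nil),  Y1 = X.
Decompose op/2: pair(3, n) = Y2,  R = node(3, a, A).
Bind Y2 := pair(3, n); no other remaining equation mentions Y2.
Bind R := node(3, a, A); no other remaining equation mentions R.
Decompose pair/2: A = node(f(a, nil), f(nil, a), op(a, nil)),  Y1 = nil.
Bind A := node(f(a, nil), f(nil, a), op(a, nil)); no other remaining equation mentions A. Substituting into the earlier binding gives R := node(3, a, node(f(a, nil), f(nil, a), op(a, nil))).
Bind Y1 := nil; substituting into the remaining equation gives: nil = X.
Bind X := nil.
MGU = { Y2 ↦ pair(3, n), R ↦ node(3, a, node(f(a, nil), f(nil, a), op(a, nil))), A ↦ node(f(a, nil), f(nil, a), op(a, nil)), Y1 ↦ nil, X ↦ nil }, so R ↦ node(3, a, node(f(a, nil), f(nil, a), op(a, nil))).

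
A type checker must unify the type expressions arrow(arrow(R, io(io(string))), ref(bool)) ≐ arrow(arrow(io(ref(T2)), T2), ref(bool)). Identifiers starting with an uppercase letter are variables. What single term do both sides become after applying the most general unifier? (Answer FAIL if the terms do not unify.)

Decompose arrow/2: arrow(R, io(io(string))) ≐ arrow(io(ref(T2)), T2),  ref(bool) ≐ ref(bool).
Decompose arrow/2: R ≐ io(ref(T2)),  io(io(string)) ≐ T2.
Bind R := io(ref(T2)); no other remaining equation mentions R.
Bind T2 := io(io(string)); no other remaining equation mentions T2. Substituting into the earlier binding gives R := io(ref(io(io(string)))).
Delete trivial equation ref(bool) ≐ ref(bool).
Applying the MGU to either side gives arrow(arrow(io(ref(io(io(string)))), io(io(string))), ref(bool)).

arrow(arrow(io(ref(io(io(string)))), io(io(string))), ref(bool))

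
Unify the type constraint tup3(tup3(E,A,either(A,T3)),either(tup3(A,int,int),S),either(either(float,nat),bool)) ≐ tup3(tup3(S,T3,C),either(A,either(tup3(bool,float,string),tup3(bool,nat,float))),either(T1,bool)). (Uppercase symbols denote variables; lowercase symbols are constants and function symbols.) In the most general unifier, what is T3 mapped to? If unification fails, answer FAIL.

Decompose tup3/3: tup3(E,A,either(A,T3)) ≐ tup3(S,T3,C),  either(tup3(A,int,int),S) ≐ either(A,either(tup3(bool,float,string),tup3(bool,nat,float))),  either(either(float,nat),bool) ≐ either(T1,bool).
Decompose tup3/3: E ≐ S,  A ≐ T3,  either(A,T3) ≐ C.
Bind E := S; no other remaining equation mentions E.
Bind A := T3; substituting into the 2 remaining equations that mention A gives: either(T3,T3) ≐ C,  either(tup3(T3,int,int),S) ≐ either(T3,either(tup3(bool,float,string),tup3(bool,nat,float))).
Bind C := either(T3,T3); no other remaining equation mentions C.
Decompose either/2: tup3(T3,int,int) ≐ T3,  S ≐ either(tup3(bool,float,string),tup3(bool,nat,float)).
Occurs check fails: T3 occurs in tup3(T3,int,int); the equation T3 ≐ tup3(T3,int,int) has no finite solution.

FAIL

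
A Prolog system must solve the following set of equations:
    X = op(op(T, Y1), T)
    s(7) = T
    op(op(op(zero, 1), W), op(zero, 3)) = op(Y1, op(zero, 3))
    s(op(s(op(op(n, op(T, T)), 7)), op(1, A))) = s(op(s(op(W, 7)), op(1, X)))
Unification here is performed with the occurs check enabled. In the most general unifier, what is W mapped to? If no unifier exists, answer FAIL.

op(n, op(s(7), s(7)))

Bind X := op(op(T, Y1), T); substituting into the one remaining equation that mentions X gives: s(op(s(op(op(n, op(T, T)), 7)), op(1, A))) = s(op(s(op(W, 7)), op(1, op(op(T, Y1), T)))).
Bind T := s(7); substituting into the one remaining equation that mentions T gives: s(op(s(op(op(n, op(s(7), s(7))), 7)), op(1, A))) = s(op(s(op(W, 7)), op(1, op(op(s(7), Y1), s(7))))). Substituting into the earlier binding gives X := op(op(s(7), Y1), s(7)).
Decompose op/2: op(op(zero, 1), W) = Y1,  op(zero, 3) = op(zero, 3).
Bind Y1 := op(op(zero, 1), W); substituting into the one remaining equation that mentions Y1 gives: s(op(s(op(op(n, op(s(7), s(7))), 7)), op(1, A))) = s(op(s(op(W, 7)), op(1, op(op(s(7), op(op(zero, 1), W)), s(7))))). Substituting into the earlier binding gives X := op(op(s(7), op(op(zero, 1), W)), s(7)).
Delete trivial equation op(zero, 3) = op(zero, 3).
Decompose s/1: op(s(op(op(n, op(s(7), s(7))), 7)), op(1, A)) = op(s(op(W, 7)), op(1, op(op(s(7), op(op(zero, 1), W)), s(7)))).
Decompose op/2: s(op(op(n, op(s(7), s(7))), 7)) = s(op(W, 7)),  op(1, A) = op(1, op(op(s(7), op(op(zero, 1), W)), s(7))).
Decompose s/1: op(op(n, op(s(7), s(7))), 7) = op(W, 7).
Decompose op/2: op(n, op(s(7), s(7))) = W,  7 = 7.
Bind W := op(n, op(s(7), s(7))); substituting into the one remaining equation that mentions W gives: op(1, A) = op(1, op(op(s(7), op(op(zero, 1), op(n, op(s(7), s(7))))), s(7))). Substituting into the earlier bindings gives X := op(op(s(7), op(op(zero, 1), op(n, op(s(7), s(7))))), s(7)), Y1 := op(op(zero, 1), op(n, op(s(7), s(7)))).
Delete trivial equation 7 = 7.
Decompose op/2: 1 = 1,  A = op(op(s(7), op(op(zero, 1), op(n, op(s(7), s(7))))), s(7)).
Delete trivial equation 1 = 1.
Bind A := op(op(s(7), op(op(zero, 1), op(n, op(s(7), s(7))))), s(7)).
MGU = { X ↦ op(op(s(7), op(op(zero, 1), op(n, op(s(7), s(7))))), s(7)), T ↦ s(7), Y1 ↦ op(op(zero, 1), op(n, op(s(7), s(7)))), W ↦ op(n, op(s(7), s(7))), A ↦ op(op(s(7), op(op(zero, 1), op(n, op(s(7), s(7))))), s(7)) }, so W ↦ op(n, op(s(7), s(7))).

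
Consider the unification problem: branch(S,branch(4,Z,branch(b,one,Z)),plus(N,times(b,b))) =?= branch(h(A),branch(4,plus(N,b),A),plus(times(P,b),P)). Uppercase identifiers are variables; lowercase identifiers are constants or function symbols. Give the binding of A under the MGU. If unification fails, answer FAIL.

Decompose branch/3: S =?= h(A),  branch(4,Z,branch(b,one,Z)) =?= branch(4,plus(N,b),A),  plus(N,times(b,b)) =?= plus(times(P,b),P).
Bind S := h(A); no other remaining equation mentions S.
Decompose branch/3: 4 =?= 4,  Z =?= plus(N,b),  branch(b,one,Z) =?= A.
Delete trivial equation 4 =?= 4.
Bind Z := plus(N,b); substituting into the one remaining equation that mentions Z gives: branch(b,one,plus(N,b)) =?= A.
Bind A := branch(b,one,plus(N,b)); no other remaining equation mentions A. Substituting into the earlier binding gives S := h(branch(b,one,plus(N,b))).
Decompose plus/2: N =?= times(P,b),  times(b,b) =?= P.
Bind N := times(P,b); no other remaining equation mentions N. Substituting into the earlier bindings gives S := h(branch(b,one,plus(times(P,b),b))), Z := plus(times(P,b),b), A := branch(b,one,plus(times(P,b),b)).
Bind P := times(b,b). Substituting into the earlier bindings gives S := h(branch(b,one,plus(times(times(b,b),b),b))), Z := plus(times(times(b,b),b),b), A := branch(b,one,plus(times(times(b,b),b),b)), N := times(times(b,b),b).
MGU = { S := h(branch(b,one,plus(times(times(b,b),b),b))), Z := plus(times(times(b,b),b),b), A := branch(b,one,plus(times(times(b,b),b),b)), N := times(times(b,b),b), P := times(b,b) }, so A := branch(b,one,plus(times(times(b,b),b),b)).

branch(b,one,plus(times(times(b,b),b),b))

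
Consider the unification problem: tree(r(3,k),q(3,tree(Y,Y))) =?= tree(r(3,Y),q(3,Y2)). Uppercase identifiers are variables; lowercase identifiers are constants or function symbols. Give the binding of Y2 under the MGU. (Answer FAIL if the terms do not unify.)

tree(k,k)

Decompose tree/2: r(3,k) =?= r(3,Y),  q(3,tree(Y,Y)) =?= q(3,Y2).
Decompose r/2: 3 =?= 3,  k =?= Y.
Delete trivial equation 3 =?= 3.
Bind Y := k; substituting into the remaining equation gives: q(3,tree(k,k)) =?= q(3,Y2).
Decompose q/2: 3 =?= 3,  tree(k,k) =?= Y2.
Delete trivial equation 3 =?= 3.
Bind Y2 := tree(k,k).
MGU = { Y ↦ k, Y2 ↦ tree(k,k) }, so Y2 ↦ tree(k,k).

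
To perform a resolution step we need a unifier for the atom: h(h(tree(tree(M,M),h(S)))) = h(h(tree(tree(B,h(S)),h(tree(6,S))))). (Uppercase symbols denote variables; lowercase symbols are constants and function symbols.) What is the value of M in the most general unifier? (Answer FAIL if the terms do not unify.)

FAIL

Decompose h/1: h(tree(tree(M,M),h(S))) = h(tree(tree(B,h(S)),h(tree(6,S)))).
Decompose h/1: tree(tree(M,M),h(S)) = tree(tree(B,h(S)),h(tree(6,S))).
Decompose tree/2: tree(M,M) = tree(B,h(S)),  h(S) = h(tree(6,S)).
Decompose tree/2: M = B,  M = h(S).
Bind M := B; substituting into the one remaining equation that mentions M gives: B = h(S).
Bind B := h(S); no other remaining equation mentions B. Substituting into the earlier binding gives M := h(S).
Decompose h/1: S = tree(6,S).
Occurs check fails: S occurs in tree(6,S); the equation S = tree(6,S) has no finite solution.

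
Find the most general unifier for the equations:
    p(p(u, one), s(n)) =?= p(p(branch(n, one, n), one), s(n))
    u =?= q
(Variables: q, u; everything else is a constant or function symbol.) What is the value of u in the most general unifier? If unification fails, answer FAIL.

Decompose p/2: p(u, one) =?= p(branch(n, one, n), one),  s(n) =?= s(n).
Decompose p/2: u =?= branch(n, one, n),  one =?= one.
Bind u := branch(n, one, n); substituting into the one remaining equation that mentions u gives: branch(n, one, n) =?= q.
Delete trivial equation one =?= one.
Delete trivial equation s(n) =?= s(n).
Bind q := branch(n, one, n).
MGU = { u ↦ branch(n, one, n), q ↦ branch(n, one, n) }, so u ↦ branch(n, one, n).

branch(n, one, n)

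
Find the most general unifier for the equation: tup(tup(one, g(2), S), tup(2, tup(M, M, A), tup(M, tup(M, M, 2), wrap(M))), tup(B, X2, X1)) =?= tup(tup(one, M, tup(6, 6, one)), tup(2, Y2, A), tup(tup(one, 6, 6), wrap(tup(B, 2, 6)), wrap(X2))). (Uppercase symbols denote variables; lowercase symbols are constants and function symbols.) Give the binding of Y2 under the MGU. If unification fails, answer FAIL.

tup(g(2), g(2), tup(g(2), tup(g(2), g(2), 2), wrap(g(2))))

Decompose tup/3: tup(one, g(2), S) =?= tup(one, M, tup(6, 6, one)),  tup(2, tup(M, M, A), tup(M, tup(M, M, 2), wrap(M))) =?= tup(2, Y2, A),  tup(B, X2, X1) =?= tup(tup(one, 6, 6), wrap(tup(B, 2, 6)), wrap(X2)).
Decompose tup/3: one =?= one,  g(2) =?= M,  S =?= tup(6, 6, one).
Delete trivial equation one =?= one.
Bind M := g(2); substituting into the one remaining equation that mentions M gives: tup(2, tup(g(2), g(2), A), tup(g(2), tup(g(2), g(2), 2), wrap(g(2)))) =?= tup(2, Y2, A).
Bind S := tup(6, 6, one); no other remaining equation mentions S.
Decompose tup/3: 2 =?= 2,  tup(g(2), g(2), A) =?= Y2,  tup(g(2), tup(g(2), g(2), 2), wrap(g(2))) =?= A.
Delete trivial equation 2 =?= 2.
Bind Y2 := tup(g(2), g(2), A); no other remaining equation mentions Y2.
Bind A := tup(g(2), tup(g(2), g(2), 2), wrap(g(2))); no other remaining equation mentions A. Substituting into the earlier binding gives Y2 := tup(g(2), g(2), tup(g(2), tup(g(2), g(2), 2), wrap(g(2)))).
Decompose tup/3: B =?= tup(one, 6, 6),  X2 =?= wrap(tup(B, 2, 6)),  X1 =?= wrap(X2).
Bind B := tup(one, 6, 6); substituting into the one remaining equation that mentions B gives: X2 =?= wrap(tup(tup(one, 6, 6), 2, 6)).
Bind X2 := wrap(tup(tup(one, 6, 6), 2, 6)); substituting into the remaining equation gives: X1 =?= wrap(wrap(tup(tup(one, 6, 6), 2, 6))).
Bind X1 := wrap(wrap(tup(tup(one, 6, 6), 2, 6))).
MGU = { M := g(2), S := tup(6, 6, one), Y2 := tup(g(2), g(2), tup(g(2), tup(g(2), g(2), 2), wrap(g(2)))), A := tup(g(2), tup(g(2), g(2), 2), wrap(g(2))), B := tup(one, 6, 6), X2 := wrap(tup(tup(one, 6, 6), 2, 6)), X1 := wrap(wrap(tup(tup(one, 6, 6), 2, 6))) }, so Y2 := tup(g(2), g(2), tup(g(2), tup(g(2), g(2), 2), wrap(g(2)))).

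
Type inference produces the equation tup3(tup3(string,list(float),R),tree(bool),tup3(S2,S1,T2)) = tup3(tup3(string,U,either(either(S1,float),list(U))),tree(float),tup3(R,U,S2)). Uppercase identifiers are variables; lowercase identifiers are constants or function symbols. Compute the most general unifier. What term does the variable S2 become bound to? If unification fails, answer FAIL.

Decompose tup3/3: tup3(string,list(float),R) = tup3(string,U,either(either(S1,float),list(U))),  tree(bool) = tree(float),  tup3(S2,S1,T2) = tup3(R,U,S2).
Decompose tup3/3: string = string,  list(float) = U,  R = either(either(S1,float),list(U)).
Delete trivial equation string = string.
Bind U := list(float); substituting into the 2 remaining equations that mention U gives: R = either(either(S1,float),list(list(float))),  tup3(S2,S1,T2) = tup3(R,list(float),S2).
Bind R := either(either(S1,float),list(list(float))); substituting into the one remaining equation that mentions R gives: tup3(S2,S1,T2) = tup3(either(either(S1,float),list(list(float))),list(float),S2).
Decompose tree/1: bool = float.
Clash: constants bool and float differ; no unifier exists.

FAIL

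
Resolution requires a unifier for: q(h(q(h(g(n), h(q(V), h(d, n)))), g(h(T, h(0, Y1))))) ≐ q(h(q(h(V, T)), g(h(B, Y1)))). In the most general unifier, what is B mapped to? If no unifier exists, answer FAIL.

FAIL

Decompose q/1: h(q(h(g(n), h(q(V), h(d, n)))), g(h(T, h(0, Y1)))) ≐ h(q(h(V, T)), g(h(B, Y1))).
Decompose h/2: q(h(g(n), h(q(V), h(d, n)))) ≐ q(h(V, T)),  g(h(T, h(0, Y1))) ≐ g(h(B, Y1)).
Decompose q/1: h(g(n), h(q(V), h(d, n))) ≐ h(V, T).
Decompose h/2: g(n) ≐ V,  h(q(V), h(d, n)) ≐ T.
Bind V := g(n); substituting into the one remaining equation that mentions V gives: h(q(g(n)), h(d, n)) ≐ T.
Bind T := h(q(g(n)), h(d, n)); substituting into the remaining equation gives: g(h(h(q(g(n)), h(d, n)), h(0, Y1))) ≐ g(h(B, Y1)).
Decompose g/1: h(h(q(g(n)), h(d, n)), h(0, Y1)) ≐ h(B, Y1).
Decompose h/2: h(q(g(n)), h(d, n)) ≐ B,  h(0, Y1) ≐ Y1.
Bind B := h(q(g(n)), h(d, n)); no other remaining equation mentions B.
Occurs check fails: Y1 occurs in h(0, Y1); the equation Y1 ≐ h(0, Y1) has no finite solution.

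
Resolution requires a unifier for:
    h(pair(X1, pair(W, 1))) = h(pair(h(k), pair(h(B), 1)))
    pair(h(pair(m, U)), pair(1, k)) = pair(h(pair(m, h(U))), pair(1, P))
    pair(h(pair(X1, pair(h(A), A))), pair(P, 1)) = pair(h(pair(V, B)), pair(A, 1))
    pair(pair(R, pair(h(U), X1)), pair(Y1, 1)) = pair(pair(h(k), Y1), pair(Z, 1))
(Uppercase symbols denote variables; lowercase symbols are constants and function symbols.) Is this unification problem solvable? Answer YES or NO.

NO

Decompose h/1: pair(X1, pair(W, 1)) = pair(h(k), pair(h(B), 1)).
Decompose pair/2: X1 = h(k),  pair(W, 1) = pair(h(B), 1).
Bind X1 := h(k); substituting into the 2 remaining equations that mention X1 gives: pair(h(pair(h(k), pair(h(A), A))), pair(P, 1)) = pair(h(pair(V, B)), pair(A, 1)),  pair(pair(R, pair(h(U), h(k))), pair(Y1, 1)) = pair(pair(h(k), Y1), pair(Z, 1)).
Decompose pair/2: W = h(B),  1 = 1.
Bind W := h(B); no other remaining equation mentions W.
Delete trivial equation 1 = 1.
Decompose pair/2: h(pair(m, U)) = h(pair(m, h(U))),  pair(1, k) = pair(1, P).
Decompose h/1: pair(m, U) = pair(m, h(U)).
Decompose pair/2: m = m,  U = h(U).
Delete trivial equation m = m.
Occurs check fails: U occurs in h(U); the equation U = h(U) has no finite solution.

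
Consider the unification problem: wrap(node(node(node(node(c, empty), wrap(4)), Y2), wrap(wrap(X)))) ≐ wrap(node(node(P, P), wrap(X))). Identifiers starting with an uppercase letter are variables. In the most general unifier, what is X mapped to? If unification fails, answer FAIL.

FAIL

Decompose wrap/1: node(node(node(node(c, empty), wrap(4)), Y2), wrap(wrap(X))) ≐ node(node(P, P), wrap(X)).
Decompose node/2: node(node(node(c, empty), wrap(4)), Y2) ≐ node(P, P),  wrap(wrap(X)) ≐ wrap(X).
Decompose node/2: node(node(c, empty), wrap(4)) ≐ P,  Y2 ≐ P.
Bind P := node(node(c, empty), wrap(4)); substituting into the one remaining equation that mentions P gives: Y2 ≐ node(node(c, empty), wrap(4)).
Bind Y2 := node(node(c, empty), wrap(4)); no other remaining equation mentions Y2.
Decompose wrap/1: wrap(X) ≐ X.
Occurs check fails: X occurs in wrap(X); the equation X ≐ wrap(X) has no finite solution.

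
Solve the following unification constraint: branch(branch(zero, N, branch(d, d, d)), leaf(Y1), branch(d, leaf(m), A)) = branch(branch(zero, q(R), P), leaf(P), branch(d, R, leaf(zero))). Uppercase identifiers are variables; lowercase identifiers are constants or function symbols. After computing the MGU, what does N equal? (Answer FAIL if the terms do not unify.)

q(leaf(m))

Decompose branch/3: branch(zero, N, branch(d, d, d)) = branch(zero, q(R), P),  leaf(Y1) = leaf(P),  branch(d, leaf(m), A) = branch(d, R, leaf(zero)).
Decompose branch/3: zero = zero,  N = q(R),  branch(d, d, d) = P.
Delete trivial equation zero = zero.
Bind N := q(R); no other remaining equation mentions N.
Bind P := branch(d, d, d); substituting into the one remaining equation that mentions P gives: leaf(Y1) = leaf(branch(d, d, d)).
Decompose leaf/1: Y1 = branch(d, d, d).
Bind Y1 := branch(d, d, d); no other remaining equation mentions Y1.
Decompose branch/3: d = d,  leaf(m) = R,  A = leaf(zero).
Delete trivial equation d = d.
Bind R := leaf(m); no other remaining equation mentions R. Substituting into the earlier binding gives N := q(leaf(m)).
Bind A := leaf(zero).
MGU = { N -> q(leaf(m)), P -> branch(d, d, d), Y1 -> branch(d, d, d), R -> leaf(m), A -> leaf(zero) }, so N -> q(leaf(m)).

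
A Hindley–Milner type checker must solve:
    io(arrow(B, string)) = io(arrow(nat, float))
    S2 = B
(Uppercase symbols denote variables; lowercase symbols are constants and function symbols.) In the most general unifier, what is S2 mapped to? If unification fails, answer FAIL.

Decompose io/1: arrow(B, string) = arrow(nat, float).
Decompose arrow/2: B = nat,  string = float.
Bind B := nat; substituting into the one remaining equation that mentions B gives: S2 = nat.
Clash: constants string and float differ; no unifier exists.

FAIL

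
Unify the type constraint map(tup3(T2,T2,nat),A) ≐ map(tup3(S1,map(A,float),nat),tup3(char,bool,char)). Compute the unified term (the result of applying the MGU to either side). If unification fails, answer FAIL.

Decompose map/2: tup3(T2,T2,nat) ≐ tup3(S1,map(A,float),nat),  A ≐ tup3(char,bool,char).
Decompose tup3/3: T2 ≐ S1,  T2 ≐ map(A,float),  nat ≐ nat.
Bind T2 := S1; substituting into the one remaining equation that mentions T2 gives: S1 ≐ map(A,float).
Bind S1 := map(A,float); no other remaining equation mentions S1. Substituting into the earlier binding gives T2 := map(A,float).
Delete trivial equation nat ≐ nat.
Bind A := tup3(char,bool,char). Substituting into the earlier bindings gives T2 := map(tup3(char,bool,char),float), S1 := map(tup3(char,bool,char),float).
Applying the MGU to either side gives map(tup3(map(tup3(char,bool,char),float),map(tup3(char,bool,char),float),nat),tup3(char,bool,char)).

map(tup3(map(tup3(char,bool,char),float),map(tup3(char,bool,char),float),nat),tup3(char,bool,char))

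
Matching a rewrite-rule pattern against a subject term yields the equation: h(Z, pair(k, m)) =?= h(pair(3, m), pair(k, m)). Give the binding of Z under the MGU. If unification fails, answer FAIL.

Decompose h/2: Z =?= pair(3, m),  pair(k, m) =?= pair(k, m).
Bind Z := pair(3, m); no other remaining equation mentions Z.
Delete trivial equation pair(k, m) =?= pair(k, m).
MGU = { Z ↦ pair(3, m) }, so Z ↦ pair(3, m).

pair(3, m)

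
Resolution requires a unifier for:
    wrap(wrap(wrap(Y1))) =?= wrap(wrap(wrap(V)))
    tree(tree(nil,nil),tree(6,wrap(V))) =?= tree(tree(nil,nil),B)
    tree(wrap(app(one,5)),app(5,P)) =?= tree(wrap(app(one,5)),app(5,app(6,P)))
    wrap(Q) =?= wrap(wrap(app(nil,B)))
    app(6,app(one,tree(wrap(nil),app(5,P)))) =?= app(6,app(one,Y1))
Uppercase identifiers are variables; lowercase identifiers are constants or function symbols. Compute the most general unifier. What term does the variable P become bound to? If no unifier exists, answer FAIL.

Decompose wrap/1: wrap(wrap(Y1)) =?= wrap(wrap(V)).
Decompose wrap/1: wrap(Y1) =?= wrap(V).
Decompose wrap/1: Y1 =?= V.
Bind Y1 := V; substituting into the one remaining equation that mentions Y1 gives: app(6,app(one,tree(wrap(nil),app(5,P)))) =?= app(6,app(one,V)).
Decompose tree/2: tree(nil,nil) =?= tree(nil,nil),  tree(6,wrap(V)) =?= B.
Delete trivial equation tree(nil,nil) =?= tree(nil,nil).
Bind B := tree(6,wrap(V)); substituting into the one remaining equation that mentions B gives: wrap(Q) =?= wrap(wrap(app(nil,tree(6,wrap(V))))).
Decompose tree/2: wrap(app(one,5)) =?= wrap(app(one,5)),  app(5,P) =?= app(5,app(6,P)).
Delete trivial equation wrap(app(one,5)) =?= wrap(app(one,5)).
Decompose app/2: 5 =?= 5,  P =?= app(6,P).
Delete trivial equation 5 =?= 5.
Occurs check fails: P occurs in app(6,P); the equation P =?= app(6,P) has no finite solution.

FAIL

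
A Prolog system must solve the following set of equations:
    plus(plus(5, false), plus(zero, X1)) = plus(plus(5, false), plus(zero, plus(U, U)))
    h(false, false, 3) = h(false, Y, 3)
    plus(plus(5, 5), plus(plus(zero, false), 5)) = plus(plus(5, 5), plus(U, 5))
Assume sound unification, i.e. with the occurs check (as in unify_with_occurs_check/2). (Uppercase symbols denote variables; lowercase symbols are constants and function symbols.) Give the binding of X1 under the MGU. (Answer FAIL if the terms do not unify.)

Decompose plus/2: plus(5, false) = plus(5, false),  plus(zero, X1) = plus(zero, plus(U, U)).
Delete trivial equation plus(5, false) = plus(5, false).
Decompose plus/2: zero = zero,  X1 = plus(U, U).
Delete trivial equation zero = zero.
Bind X1 := plus(U, U); no other remaining equation mentions X1.
Decompose h/3: false = false,  false = Y,  3 = 3.
Delete trivial equation false = false.
Bind Y := false; no other remaining equation mentions Y.
Delete trivial equation 3 = 3.
Decompose plus/2: plus(5, 5) = plus(5, 5),  plus(plus(zero, false), 5) = plus(U, 5).
Delete trivial equation plus(5, 5) = plus(5, 5).
Decompose plus/2: plus(zero, false) = U,  5 = 5.
Bind U := plus(zero, false); no other remaining equation mentions U. Substituting into the earlier binding gives X1 := plus(plus(zero, false), plus(zero, false)).
Delete trivial equation 5 = 5.
MGU = { X1 = plus(plus(zero, false), plus(zero, false)), Y = false, U = plus(zero, false) }, so X1 = plus(plus(zero, false), plus(zero, false)).

plus(plus(zero, false), plus(zero, false))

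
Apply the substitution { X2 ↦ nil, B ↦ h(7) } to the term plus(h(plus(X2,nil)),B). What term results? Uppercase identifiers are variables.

plus(h(plus(nil,nil)),h(7))

Replace each occurrence of X2 with nil.
Replace each occurrence of B with h(7).
Result: plus(h(plus(nil,nil)),h(7)).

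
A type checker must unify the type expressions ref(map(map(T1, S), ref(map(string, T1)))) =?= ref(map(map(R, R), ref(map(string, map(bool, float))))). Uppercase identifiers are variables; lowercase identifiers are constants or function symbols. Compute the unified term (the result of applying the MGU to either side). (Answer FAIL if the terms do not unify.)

ref(map(map(map(bool, float), map(bool, float)), ref(map(string, map(bool, float)))))

Decompose ref/1: map(map(T1, S), ref(map(string, T1))) =?= map(map(R, R), ref(map(string, map(bool, float)))).
Decompose map/2: map(T1, S) =?= map(R, R),  ref(map(string, T1)) =?= ref(map(string, map(bool, float))).
Decompose map/2: T1 =?= R,  S =?= R.
Bind T1 := R; substituting into the one remaining equation that mentions T1 gives: ref(map(string, R)) =?= ref(map(string, map(bool, float))).
Bind S := R; no other remaining equation mentions S.
Decompose ref/1: map(string, R) =?= map(string, map(bool, float)).
Decompose map/2: string =?= string,  R =?= map(bool, float).
Delete trivial equation string =?= string.
Bind R := map(bool, float). Substituting into the earlier bindings gives T1 := map(bool, float), S := map(bool, float).
Applying the MGU to either side gives ref(map(map(map(bool, float), map(bool, float)), ref(map(string, map(bool, float))))).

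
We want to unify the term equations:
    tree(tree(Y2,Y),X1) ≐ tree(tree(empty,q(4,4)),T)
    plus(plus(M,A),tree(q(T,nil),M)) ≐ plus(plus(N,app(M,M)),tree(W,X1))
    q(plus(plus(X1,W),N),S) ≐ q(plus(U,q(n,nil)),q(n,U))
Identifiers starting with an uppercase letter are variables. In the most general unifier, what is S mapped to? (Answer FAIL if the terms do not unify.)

Decompose tree/2: tree(Y2,Y) ≐ tree(empty,q(4,4)),  X1 ≐ T.
Decompose tree/2: Y2 ≐ empty,  Y ≐ q(4,4).
Bind Y2 := empty; no other remaining equation mentions Y2.
Bind Y := q(4,4); no other remaining equation mentions Y.
Bind X1 := T; substituting into the remaining equations gives: plus(plus(M,A),tree(q(T,nil),M)) ≐ plus(plus(N,app(M,M)),tree(W,T)),  q(plus(plus(T,W),N),S) ≐ q(plus(U,q(n,nil)),q(n,U)).
Decompose plus/2: plus(M,A) ≐ plus(N,app(M,M)),  tree(q(T,nil),M) ≐ tree(W,T).
Decompose plus/2: M ≐ N,  A ≐ app(M,M).
Bind M := N; substituting into the 2 remaining equations that mention M gives: A ≐ app(N,N),  tree(q(T,nil),N) ≐ tree(W,T).
Bind A := app(N,N); no other remaining equation mentions A.
Decompose tree/2: q(T,nil) ≐ W,  N ≐ T.
Bind W := q(T,nil); substituting into the one remaining equation that mentions W gives: q(plus(plus(T,q(T,nil)),N),S) ≐ q(plus(U,q(n,nil)),q(n,U)).
Bind N := T; substituting into the remaining equation gives: q(plus(plus(T,q(T,nil)),T),S) ≐ q(plus(U,q(n,nil)),q(n,U)). Substituting into the earlier bindings gives M := T, A := app(T,T).
Decompose q/2: plus(plus(T,q(T,nil)),T) ≐ plus(U,q(n,nil)),  S ≐ q(n,U).
Decompose plus/2: plus(T,q(T,nil)) ≐ U,  T ≐ q(n,nil).
Bind U := plus(T,q(T,nil)); substituting into the one remaining equation that mentions U gives: S ≐ q(n,plus(T,q(T,nil))).
Bind T := q(n,nil); substituting into the remaining equation gives: S ≐ q(n,plus(q(n,nil),q(q(n,nil),nil))). Substituting into the earlier bindings gives X1 := q(n,nil), M := q(n,nil), A := app(q(n,nil),q(n,nil)), W := q(q(n,nil),nil), N := q(n,nil), U := plus(q(n,nil),q(q(n,nil),nil)).
Bind S := q(n,plus(q(n,nil),q(q(n,nil),nil))).
MGU = { Y2 ↦ empty, Y ↦ q(4,4), X1 ↦ q(n,nil), M ↦ q(n,nil), A ↦ app(q(n,nil),q(n,nil)), W ↦ q(q(n,nil),nil), N ↦ q(n,nil), U ↦ plus(q(n,nil),q(q(n,nil),nil)), T ↦ q(n,nil), S ↦ q(n,plus(q(n,nil),q(q(n,nil),nil))) }, so S ↦ q(n,plus(q(n,nil),q(q(n,nil),nil))).

q(n,plus(q(n,nil),q(q(n,nil),nil)))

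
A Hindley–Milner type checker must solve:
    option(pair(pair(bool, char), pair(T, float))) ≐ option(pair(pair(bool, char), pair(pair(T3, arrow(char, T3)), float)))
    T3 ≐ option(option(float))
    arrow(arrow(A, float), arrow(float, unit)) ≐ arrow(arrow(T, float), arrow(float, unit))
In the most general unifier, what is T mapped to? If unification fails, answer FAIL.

pair(option(option(float)), arrow(char, option(option(float))))

Decompose option/1: pair(pair(bool, char), pair(T, float)) ≐ pair(pair(bool, char), pair(pair(T3, arrow(char, T3)), float)).
Decompose pair/2: pair(bool, char) ≐ pair(bool, char),  pair(T, float) ≐ pair(pair(T3, arrow(char, T3)), float).
Delete trivial equation pair(bool, char) ≐ pair(bool, char).
Decompose pair/2: T ≐ pair(T3, arrow(char, T3)),  float ≐ float.
Bind T := pair(T3, arrow(char, T3)); substituting into the one remaining equation that mentions T gives: arrow(arrow(A, float), arrow(float, unit)) ≐ arrow(arrow(pair(T3, arrow(char, T3)), float), arrow(float, unit)).
Delete trivial equation float ≐ float.
Bind T3 := option(option(float)); substituting into the remaining equation gives: arrow(arrow(A, float), arrow(float, unit)) ≐ arrow(arrow(pair(option(option(float)), arrow(char, option(option(float)))), float), arrow(float, unit)). Substituting into the earlier binding gives T := pair(option(option(float)), arrow(char, option(option(float)))).
Decompose arrow/2: arrow(A, float) ≐ arrow(pair(option(option(float)), arrow(char, option(option(float)))), float),  arrow(float, unit) ≐ arrow(float, unit).
Decompose arrow/2: A ≐ pair(option(option(float)), arrow(char, option(option(float)))),  float ≐ float.
Bind A := pair(option(option(float)), arrow(char, option(option(float)))); no other remaining equation mentions A.
Delete trivial equation float ≐ float.
Delete trivial equation arrow(float, unit) ≐ arrow(float, unit).
MGU = { T -> pair(option(option(float)), arrow(char, option(option(float)))), T3 -> option(option(float)), A -> pair(option(option(float)), arrow(char, option(option(float)))) }, so T -> pair(option(option(float)), arrow(char, option(option(float)))).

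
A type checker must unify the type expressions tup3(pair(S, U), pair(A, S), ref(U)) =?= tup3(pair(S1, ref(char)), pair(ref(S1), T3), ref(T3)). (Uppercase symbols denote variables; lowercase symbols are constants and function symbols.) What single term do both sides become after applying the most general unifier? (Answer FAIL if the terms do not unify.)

Decompose tup3/3: pair(S, U) =?= pair(S1, ref(char)),  pair(A, S) =?= pair(ref(S1), T3),  ref(U) =?= ref(T3).
Decompose pair/2: S =?= S1,  U =?= ref(char).
Bind S := S1; substituting into the one remaining equation that mentions S gives: pair(A, S1) =?= pair(ref(S1), T3).
Bind U := ref(char); substituting into the one remaining equation that mentions U gives: ref(ref(char)) =?= ref(T3).
Decompose pair/2: A =?= ref(S1),  S1 =?= T3.
Bind A := ref(S1); no other remaining equation mentions A.
Bind S1 := T3; no other remaining equation mentions S1. Substituting into the earlier bindings gives S := T3, A := ref(T3).
Decompose ref/1: ref(char) =?= T3.
Bind T3 := ref(char). Substituting into the earlier bindings gives S := ref(char), A := ref(ref(char)), S1 := ref(char).
Applying the MGU to either side gives tup3(pair(ref(char), ref(char)), pair(ref(ref(char)), ref(char)), ref(ref(char))).

tup3(pair(ref(char), ref(char)), pair(ref(ref(char)), ref(char)), ref(ref(char)))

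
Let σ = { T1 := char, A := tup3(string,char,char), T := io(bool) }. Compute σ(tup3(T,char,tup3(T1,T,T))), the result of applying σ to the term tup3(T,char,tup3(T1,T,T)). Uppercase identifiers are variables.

tup3(io(bool),char,tup3(char,io(bool),io(bool)))

Replace each occurrence of T1 with char.
Replace each occurrence of T with io(bool).
Result: tup3(io(bool),char,tup3(char,io(bool),io(bool))).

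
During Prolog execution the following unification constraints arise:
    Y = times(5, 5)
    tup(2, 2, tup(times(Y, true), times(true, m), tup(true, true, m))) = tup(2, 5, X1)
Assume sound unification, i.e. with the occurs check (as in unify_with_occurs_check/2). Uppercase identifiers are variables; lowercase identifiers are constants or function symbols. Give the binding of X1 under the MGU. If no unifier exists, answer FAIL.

FAIL

Bind Y := times(5, 5); substituting into the remaining equation gives: tup(2, 2, tup(times(times(5, 5), true), times(true, m), tup(true, true, m))) = tup(2, 5, X1).
Decompose tup/3: 2 = 2,  2 = 5,  tup(times(times(5, 5), true), times(true, m), tup(true, true, m)) = X1.
Delete trivial equation 2 = 2.
Clash: constants 2 and 5 differ; no unifier exists.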